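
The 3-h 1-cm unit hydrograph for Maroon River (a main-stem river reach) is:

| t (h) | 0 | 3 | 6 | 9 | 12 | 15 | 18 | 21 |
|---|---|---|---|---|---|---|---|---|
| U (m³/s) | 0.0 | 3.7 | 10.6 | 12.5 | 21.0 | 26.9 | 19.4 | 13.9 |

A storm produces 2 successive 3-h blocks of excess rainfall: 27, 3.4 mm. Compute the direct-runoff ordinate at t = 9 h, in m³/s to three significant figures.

Q ≈ 37.4 m³/s

By discrete convolution, Q_j = Σ (P_i / 10 mm) · U_{j−i}.
At t = 9 h (j=3): Q = (27/10)·12.5 + (3.4/10)·10.6 = 37.4 m³/s.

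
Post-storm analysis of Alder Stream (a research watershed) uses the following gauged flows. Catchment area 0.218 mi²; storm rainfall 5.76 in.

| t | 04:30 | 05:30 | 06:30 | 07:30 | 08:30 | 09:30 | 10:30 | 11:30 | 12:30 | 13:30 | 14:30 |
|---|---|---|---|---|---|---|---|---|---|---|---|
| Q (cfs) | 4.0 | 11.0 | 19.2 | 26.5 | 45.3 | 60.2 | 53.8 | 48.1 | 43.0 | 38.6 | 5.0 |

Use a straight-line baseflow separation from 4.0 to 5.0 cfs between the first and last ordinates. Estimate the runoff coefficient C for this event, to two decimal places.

ΣQ_DR = 305.2 cfs; V = ΣQ_DR·Δt = 1.099 × 10^6 ft³.
Runoff depth d = V / A = 2.169 in.
C = d / P = 2.169 / 5.76 = 0.38.

C ≈ 0.38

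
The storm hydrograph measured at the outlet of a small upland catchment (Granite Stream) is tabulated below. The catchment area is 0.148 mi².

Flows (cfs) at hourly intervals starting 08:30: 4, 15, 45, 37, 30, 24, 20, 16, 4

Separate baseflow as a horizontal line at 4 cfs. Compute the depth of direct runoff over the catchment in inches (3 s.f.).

d ≈ 1.66 in

Direct runoff: 0.0, 11.0, 41.0, 33.0, 26.0, 20.0, 16.0, 12.0, 0.0 cfs; ΣQ_DR = 159.0 cfs.
V = ΣQ_DR · Δt = 159.0 × 3600 s = 5.724 × 10^5 ft³.
Over A = 0.148 mi², depth = V / A = 1.66 in.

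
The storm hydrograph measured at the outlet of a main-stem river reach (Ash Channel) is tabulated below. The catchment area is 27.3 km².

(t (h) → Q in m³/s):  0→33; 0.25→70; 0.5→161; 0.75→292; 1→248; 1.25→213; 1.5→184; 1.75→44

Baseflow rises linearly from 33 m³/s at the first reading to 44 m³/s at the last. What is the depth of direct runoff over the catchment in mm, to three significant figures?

Direct runoff: 0.00, 35.43, 124.86, 254.29, 208.71, 172.14, 141.57, 0.00 m³/s; ΣQ_DR = 937.0 m³/s.
V = ΣQ_DR · Δt = 937.0 × 900 s = 8.433 × 10^5 m³.
Over A = 27.3 km², depth = V / A = 30.9 mm.

d ≈ 30.9 mm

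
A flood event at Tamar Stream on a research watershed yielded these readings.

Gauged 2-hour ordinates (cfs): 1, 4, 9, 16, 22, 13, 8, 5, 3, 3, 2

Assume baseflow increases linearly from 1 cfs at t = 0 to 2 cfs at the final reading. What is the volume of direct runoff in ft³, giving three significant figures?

Direct-runoff ordinates (Q − Q_b): 0.00, 2.90, 7.80, 14.70, 20.60, 11.50, 6.40, 3.30, 1.20, 1.10, 0.00 cfs.
ΣQ_DR = 69.50 cfs.
With Δt = 2 h = 7200 s, V = ΣQ_DR · Δt = 69.50 × 7200 = 5.00 × 10^5 ft³.

V ≈ 5.00 × 10^5 ft³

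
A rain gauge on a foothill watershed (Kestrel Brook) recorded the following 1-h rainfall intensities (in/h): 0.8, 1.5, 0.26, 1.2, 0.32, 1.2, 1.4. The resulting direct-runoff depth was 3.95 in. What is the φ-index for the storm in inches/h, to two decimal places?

Only the 5 blocks with intensity above φ contribute runoff: 0.8, 1.5, 1.2, 1.2, 1.4 in/h.
Σ(I−φ)·Δt = d  ⇒  (0.8+1.5+1.2+1.2+1.4 − 5φ)·1 = 3.95
φ = (6.100 − 3.95/1) / 5 = 0.43 in/h.

φ ≈ 0.43 in/h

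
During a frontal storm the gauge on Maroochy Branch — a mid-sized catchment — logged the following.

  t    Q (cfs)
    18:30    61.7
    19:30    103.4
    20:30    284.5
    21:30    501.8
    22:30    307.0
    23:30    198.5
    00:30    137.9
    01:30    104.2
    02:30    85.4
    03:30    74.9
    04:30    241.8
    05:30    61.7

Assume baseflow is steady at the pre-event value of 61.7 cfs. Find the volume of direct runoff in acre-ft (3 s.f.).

V ≈ 118 acre-ft

Direct-runoff ordinates (Q − Q_b): 0.0, 41.7, 222.8, 440.1, 245.3, 136.8, 76.2, 42.5, 23.7, 13.2, 180.1, 0.0 cfs.
ΣQ_DR = 1422 cfs.
With Δt = 1 h = 3600 s, V = ΣQ_DR · Δt = 1422 × 3600 = 5.12 × 10^6 ft³ = 118 acre-ft.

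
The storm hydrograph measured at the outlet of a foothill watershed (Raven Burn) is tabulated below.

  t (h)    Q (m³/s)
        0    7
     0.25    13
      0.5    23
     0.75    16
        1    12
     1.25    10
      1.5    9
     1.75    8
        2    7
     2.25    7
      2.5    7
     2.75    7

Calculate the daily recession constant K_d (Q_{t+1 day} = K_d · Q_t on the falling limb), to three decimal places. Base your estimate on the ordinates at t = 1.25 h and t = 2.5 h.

K_d ≈ 0.001

Between t = 1.25 h and t = 2.5 h the flow falls from 10 to 7 m³/s over 5×0.25 h = 1.25 h.
Per-interval ratio K = (7/10)^(1/5) = 0.9311; K_d = K^(24/0.25) = 0.001.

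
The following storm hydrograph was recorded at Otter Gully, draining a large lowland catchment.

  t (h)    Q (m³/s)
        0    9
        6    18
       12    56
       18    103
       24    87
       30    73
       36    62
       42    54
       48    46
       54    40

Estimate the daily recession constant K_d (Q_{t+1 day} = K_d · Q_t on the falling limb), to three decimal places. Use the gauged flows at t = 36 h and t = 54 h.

K_d ≈ 0.557

Between t = 36 h and t = 54 h the flow falls from 62 to 40 m³/s over 3×6 h = 18 h.
Per-interval ratio K = (40/62)^(1/3) = 0.8641; K_d = K^(24/6) = 0.557.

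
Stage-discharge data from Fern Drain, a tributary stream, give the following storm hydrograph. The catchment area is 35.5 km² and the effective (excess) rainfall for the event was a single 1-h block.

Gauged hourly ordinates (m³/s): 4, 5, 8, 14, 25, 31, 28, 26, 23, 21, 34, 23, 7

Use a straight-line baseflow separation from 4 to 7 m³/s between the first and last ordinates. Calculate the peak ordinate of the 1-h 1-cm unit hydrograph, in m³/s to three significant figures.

U_p ≈ 15.3 m³/s

Direct runoff: 0.00, 0.75, 3.50, 9.25, 20.00, 25.75, 22.50, 20.25, 17.00, 14.75, 27.50, 16.25, 0.00 m³/s; ΣQ_DR = 177.5 m³/s, peak = 27.50 m³/s.
Runoff depth d = ΣQ_DR·Δt / A = 177.5 × 3600 / (35.5 km²) = 18.00 mm.
The 1-cm UH is the DRH scaled by (10 mm)/d, so U_p = 27.50 × 10/18.00 = 15.3 m³/s.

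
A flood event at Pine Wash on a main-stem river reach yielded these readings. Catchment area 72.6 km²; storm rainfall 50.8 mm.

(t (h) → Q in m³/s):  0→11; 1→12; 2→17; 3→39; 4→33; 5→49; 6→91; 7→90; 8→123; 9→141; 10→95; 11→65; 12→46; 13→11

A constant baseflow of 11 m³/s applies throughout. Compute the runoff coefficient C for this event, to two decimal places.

C ≈ 0.65

ΣQ_DR = 669.0 m³/s; V = ΣQ_DR·Δt = 2.408 × 10^6 m³.
Runoff depth d = V / A = 33.17 mm.
C = d / P = 33.17 / 50.8 = 0.65.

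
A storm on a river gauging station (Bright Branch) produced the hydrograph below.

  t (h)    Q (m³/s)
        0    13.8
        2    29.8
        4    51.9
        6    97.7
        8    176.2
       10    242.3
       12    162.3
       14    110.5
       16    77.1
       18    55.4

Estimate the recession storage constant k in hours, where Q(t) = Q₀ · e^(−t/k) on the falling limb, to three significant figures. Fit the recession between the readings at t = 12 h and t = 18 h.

k ≈ 5.58 h

On the falling limb, Q drops from 162.3 to 55.4 m³/s between t = 12 h and t = 18 h (Δt = 6 h).
k = −Δt / ln(Q₂/Q₁) = −6 / ln(55.4/162.3) = 5.58 h.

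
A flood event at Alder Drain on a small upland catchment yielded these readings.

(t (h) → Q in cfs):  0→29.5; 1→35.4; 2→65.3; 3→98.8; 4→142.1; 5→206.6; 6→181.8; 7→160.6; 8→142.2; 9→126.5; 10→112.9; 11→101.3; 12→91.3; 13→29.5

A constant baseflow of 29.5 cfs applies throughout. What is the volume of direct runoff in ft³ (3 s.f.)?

V ≈ 4.00 × 10^6 ft³

Direct-runoff ordinates (Q − Q_b): 0.0, 5.9, 35.8, 69.3, 112.6, 177.1, 152.3, 131.1, 112.7, 97.0, 83.4, 71.8, 61.8, 0.0 cfs.
ΣQ_DR = 1111 cfs.
With Δt = 1 h = 3600 s, V = ΣQ_DR · Δt = 1111 × 3600 = 4.00 × 10^6 ft³.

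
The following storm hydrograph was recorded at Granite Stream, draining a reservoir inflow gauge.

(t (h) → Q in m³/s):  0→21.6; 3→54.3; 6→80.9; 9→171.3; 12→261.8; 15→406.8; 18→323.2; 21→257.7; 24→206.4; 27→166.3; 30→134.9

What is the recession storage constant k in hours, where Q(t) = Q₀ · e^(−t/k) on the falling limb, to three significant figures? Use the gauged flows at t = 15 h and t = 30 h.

On the falling limb, Q drops from 406.8 to 134.9 m³/s between t = 15 h and t = 30 h (Δt = 15 h).
k = −Δt / ln(Q₂/Q₁) = −15 / ln(134.9/406.8) = 13.6 h.

k ≈ 13.6 h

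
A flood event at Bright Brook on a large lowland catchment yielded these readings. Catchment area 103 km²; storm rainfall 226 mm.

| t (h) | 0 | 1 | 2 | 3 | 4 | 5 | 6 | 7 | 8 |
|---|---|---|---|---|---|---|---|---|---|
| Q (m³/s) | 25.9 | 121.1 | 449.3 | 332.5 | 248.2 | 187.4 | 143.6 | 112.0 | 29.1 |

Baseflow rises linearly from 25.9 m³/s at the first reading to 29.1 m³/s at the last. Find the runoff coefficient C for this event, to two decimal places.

C ≈ 0.22

ΣQ_DR = 1402 m³/s; V = ΣQ_DR·Δt = 5.046 × 10^6 m³.
Runoff depth d = V / A = 48.99 mm.
C = d / P = 48.99 / 226 = 0.22.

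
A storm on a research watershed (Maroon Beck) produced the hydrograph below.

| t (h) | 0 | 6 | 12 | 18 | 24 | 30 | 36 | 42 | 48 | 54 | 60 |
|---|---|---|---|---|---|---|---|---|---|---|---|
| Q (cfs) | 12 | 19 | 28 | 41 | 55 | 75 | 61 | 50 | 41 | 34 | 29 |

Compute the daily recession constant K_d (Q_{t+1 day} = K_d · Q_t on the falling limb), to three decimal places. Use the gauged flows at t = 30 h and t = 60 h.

K_d ≈ 0.468

Between t = 30 h and t = 60 h the flow falls from 75 to 29 cfs over 5×6 h = 30 h.
Per-interval ratio K = (29/75)^(1/5) = 0.8269; K_d = K^(24/6) = 0.468.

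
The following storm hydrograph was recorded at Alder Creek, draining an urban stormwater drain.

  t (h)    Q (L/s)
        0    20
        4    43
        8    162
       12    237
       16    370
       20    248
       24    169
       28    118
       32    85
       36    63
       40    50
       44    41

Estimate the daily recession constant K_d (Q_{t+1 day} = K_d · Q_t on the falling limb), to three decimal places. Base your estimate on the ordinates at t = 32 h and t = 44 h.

K_d ≈ 0.233

Between t = 32 h and t = 44 h the flow falls from 85 to 41 L/s over 3×4 h = 12 h.
Per-interval ratio K = (41/85)^(1/3) = 0.7843; K_d = K^(24/4) = 0.233.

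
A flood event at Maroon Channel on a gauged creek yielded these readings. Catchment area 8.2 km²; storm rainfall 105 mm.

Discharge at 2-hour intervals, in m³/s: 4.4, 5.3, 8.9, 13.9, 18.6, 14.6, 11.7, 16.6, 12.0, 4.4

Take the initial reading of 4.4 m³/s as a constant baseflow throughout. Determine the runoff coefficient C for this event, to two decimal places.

ΣQ_DR = 66.40 m³/s; V = ΣQ_DR·Δt = 4.781 × 10^5 m³.
Runoff depth d = V / A = 58.30 mm.
C = d / P = 58.30 / 105 = 0.56.

C ≈ 0.56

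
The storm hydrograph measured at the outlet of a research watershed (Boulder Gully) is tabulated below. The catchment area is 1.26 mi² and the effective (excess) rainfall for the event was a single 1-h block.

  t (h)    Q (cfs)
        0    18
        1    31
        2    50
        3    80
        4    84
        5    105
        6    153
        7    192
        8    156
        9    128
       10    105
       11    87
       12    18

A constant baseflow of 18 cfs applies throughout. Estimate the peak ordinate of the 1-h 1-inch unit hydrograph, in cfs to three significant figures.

U_p ≈ 145 cfs

Direct runoff: 0.0, 13.0, 32.0, 62.0, 66.0, 87.0, 135.0, 174.0, 138.0, 110.0, 87.0, 69.0, 0.0 cfs; ΣQ_DR = 973.0 cfs, peak = 174.0 cfs.
Runoff depth d = ΣQ_DR·Δt / A = 973.0 × 3600 / (1.26 mi²) = 1.197 in.
The 1-inch UH is the DRH scaled by (1 in)/d, so U_p = 174.0 × 1/1.197 = 145 cfs.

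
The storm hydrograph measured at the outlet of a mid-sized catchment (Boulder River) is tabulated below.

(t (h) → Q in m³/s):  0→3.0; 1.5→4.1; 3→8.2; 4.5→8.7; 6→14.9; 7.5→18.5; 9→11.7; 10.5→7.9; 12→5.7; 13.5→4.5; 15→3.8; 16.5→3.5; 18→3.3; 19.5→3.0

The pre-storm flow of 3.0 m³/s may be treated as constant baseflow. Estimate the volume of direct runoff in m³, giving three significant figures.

Direct-runoff ordinates (Q − Q_b): 0.0, 1.1, 5.2, 5.7, 11.9, 15.5, 8.7, 4.9, 2.7, 1.5, 0.8, 0.5, 0.3, 0.0 m³/s.
ΣQ_DR = 58.80 m³/s.
With Δt = 1.5 h = 5400 s, V = ΣQ_DR · Δt = 58.80 × 5400 = 3.18 × 10^5 m³.

V ≈ 3.18 × 10^5 m³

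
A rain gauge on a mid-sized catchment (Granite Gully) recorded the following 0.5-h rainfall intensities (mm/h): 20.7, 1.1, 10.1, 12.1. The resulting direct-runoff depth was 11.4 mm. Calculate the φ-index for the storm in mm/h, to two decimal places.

φ ≈ 6.70 mm/h

Only the 3 blocks with intensity above φ contribute runoff: 20.7, 10.1, 12.1 mm/h.
Σ(I−φ)·Δt = d  ⇒  (20.7+10.1+12.1 − 3φ)·0.5 = 11.4
φ = (42.90 − 11.4/0.5) / 3 = 6.70 mm/h.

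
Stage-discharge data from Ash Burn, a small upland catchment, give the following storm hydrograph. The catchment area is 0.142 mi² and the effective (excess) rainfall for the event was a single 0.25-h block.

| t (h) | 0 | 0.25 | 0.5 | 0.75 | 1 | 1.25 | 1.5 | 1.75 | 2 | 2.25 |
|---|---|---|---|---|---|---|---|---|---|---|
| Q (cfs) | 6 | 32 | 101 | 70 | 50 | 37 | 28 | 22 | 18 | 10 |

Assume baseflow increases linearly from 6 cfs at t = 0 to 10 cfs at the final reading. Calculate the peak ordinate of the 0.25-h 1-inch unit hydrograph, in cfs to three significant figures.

U_p ≈ 117 cfs

Direct runoff: 0.00, 25.56, 94.11, 62.67, 42.22, 28.78, 19.33, 12.89, 8.44, 0.00 cfs; ΣQ_DR = 294.0 cfs, peak = 94.11 cfs.
Runoff depth d = ΣQ_DR·Δt / A = 294.0 × 900 / (0.142 mi²) = 0.8021 in.
The 1-inch UH is the DRH scaled by (1 in)/d, so U_p = 94.11 × 1/0.8021 = 117 cfs.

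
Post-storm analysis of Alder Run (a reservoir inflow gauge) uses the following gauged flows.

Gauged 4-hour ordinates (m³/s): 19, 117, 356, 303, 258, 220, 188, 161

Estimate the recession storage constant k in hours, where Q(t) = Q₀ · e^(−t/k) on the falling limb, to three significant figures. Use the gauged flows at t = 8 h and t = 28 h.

On the falling limb, Q drops from 356 to 161 m³/s between t = 8 h and t = 28 h (Δt = 20 h).
k = −Δt / ln(Q₂/Q₁) = −20 / ln(161/356) = 25.2 h.

k ≈ 25.2 h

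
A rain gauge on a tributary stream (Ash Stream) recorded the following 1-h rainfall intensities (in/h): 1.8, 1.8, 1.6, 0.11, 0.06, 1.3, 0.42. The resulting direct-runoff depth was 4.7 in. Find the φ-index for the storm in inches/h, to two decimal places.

φ ≈ 0.45 in/h

Only the 4 blocks with intensity above φ contribute runoff: 1.8, 1.8, 1.6, 1.3 in/h.
Σ(I−φ)·Δt = d  ⇒  (1.8+1.8+1.6+1.3 − 4φ)·1 = 4.7
φ = (6.500 − 4.7/1) / 4 = 0.45 in/h.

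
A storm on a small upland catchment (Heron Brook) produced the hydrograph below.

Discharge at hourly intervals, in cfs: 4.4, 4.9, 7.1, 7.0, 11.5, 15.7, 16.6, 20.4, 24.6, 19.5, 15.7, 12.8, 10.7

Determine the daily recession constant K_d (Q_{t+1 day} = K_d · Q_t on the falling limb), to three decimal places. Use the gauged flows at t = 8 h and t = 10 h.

K_d ≈ 0.005

Between t = 8 h and t = 10 h the flow falls from 24.6 to 15.7 cfs over 2×1 h = 2 h.
Per-interval ratio K = (15.7/24.6)^(1/2) = 0.7989; K_d = K^(24/1) = 0.005.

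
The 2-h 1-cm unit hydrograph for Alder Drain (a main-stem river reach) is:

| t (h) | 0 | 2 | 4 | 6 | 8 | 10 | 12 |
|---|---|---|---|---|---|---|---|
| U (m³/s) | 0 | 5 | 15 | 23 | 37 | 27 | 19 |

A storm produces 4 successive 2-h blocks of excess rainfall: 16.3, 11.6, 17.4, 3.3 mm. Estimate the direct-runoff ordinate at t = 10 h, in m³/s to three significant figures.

Q ≈ 132 m³/s

By discrete convolution, Q_j = Σ (P_i / 10 mm) · U_{j−i}.
At t = 10 h (j=5): Q = (16.3/10)·27 + (11.6/10)·37 + (17.4/10)·23 + (3.3/10)·15 = 132 m³/s.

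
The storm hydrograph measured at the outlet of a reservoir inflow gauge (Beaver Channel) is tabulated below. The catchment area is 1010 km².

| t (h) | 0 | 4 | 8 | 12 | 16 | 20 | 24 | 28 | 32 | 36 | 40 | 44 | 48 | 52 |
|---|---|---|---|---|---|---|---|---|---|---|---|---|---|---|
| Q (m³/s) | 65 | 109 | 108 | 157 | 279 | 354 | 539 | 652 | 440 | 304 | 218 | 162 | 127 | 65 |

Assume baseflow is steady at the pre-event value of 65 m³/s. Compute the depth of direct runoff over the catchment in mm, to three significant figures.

Direct runoff: 0.0, 44.0, 43.0, 92.0, 214.0, 289.0, 474.0, 587.0, 375.0, 239.0, 153.0, 97.0, 62.0, 0.0 m³/s; ΣQ_DR = 2669 m³/s.
V = ΣQ_DR · Δt = 2669 × 14400 s = 3.843 × 10^7 m³.
Over A = 1010 km², depth = V / A = 38.1 mm.

d ≈ 38.1 mm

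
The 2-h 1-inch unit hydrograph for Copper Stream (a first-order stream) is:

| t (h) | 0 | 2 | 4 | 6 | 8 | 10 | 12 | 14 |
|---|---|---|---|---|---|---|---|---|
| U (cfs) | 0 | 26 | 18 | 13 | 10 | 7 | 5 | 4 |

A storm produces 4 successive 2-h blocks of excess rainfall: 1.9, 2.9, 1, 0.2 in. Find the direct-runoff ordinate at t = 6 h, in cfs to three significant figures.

By discrete convolution, Q_j = Σ (P_i / 1 in) · U_{j−i}.
At t = 6 h (j=3): Q = (1.9/1)·13 + (2.9/1)·18 + (1/1)·26 + (0.2/1)·0 = 103 cfs.

Q ≈ 103 cfs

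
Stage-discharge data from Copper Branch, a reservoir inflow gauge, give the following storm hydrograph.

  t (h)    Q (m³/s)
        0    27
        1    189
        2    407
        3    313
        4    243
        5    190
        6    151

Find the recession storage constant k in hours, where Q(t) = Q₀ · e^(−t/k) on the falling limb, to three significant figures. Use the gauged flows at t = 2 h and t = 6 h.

k ≈ 4.03 h

On the falling limb, Q drops from 407 to 151 m³/s between t = 2 h and t = 6 h (Δt = 4 h).
k = −Δt / ln(Q₂/Q₁) = −4 / ln(151/407) = 4.03 h.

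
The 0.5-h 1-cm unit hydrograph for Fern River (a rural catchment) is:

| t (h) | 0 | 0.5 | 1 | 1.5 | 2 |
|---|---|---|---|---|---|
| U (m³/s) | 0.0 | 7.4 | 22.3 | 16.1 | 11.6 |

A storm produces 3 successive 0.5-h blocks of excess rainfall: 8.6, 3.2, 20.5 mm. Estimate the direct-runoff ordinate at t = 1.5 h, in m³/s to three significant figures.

By discrete convolution, Q_j = Σ (P_i / 10 mm) · U_{j−i}.
At t = 1.5 h (j=3): Q = (8.6/10)·16.1 + (3.2/10)·22.3 + (20.5/10)·7.4 = 36.2 m³/s.

Q ≈ 36.2 m³/s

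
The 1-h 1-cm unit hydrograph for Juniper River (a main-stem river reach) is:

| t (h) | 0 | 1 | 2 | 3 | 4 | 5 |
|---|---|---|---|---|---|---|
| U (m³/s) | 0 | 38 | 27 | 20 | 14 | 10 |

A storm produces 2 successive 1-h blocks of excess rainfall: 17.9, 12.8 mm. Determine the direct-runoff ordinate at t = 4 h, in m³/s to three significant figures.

By discrete convolution, Q_j = Σ (P_i / 10 mm) · U_{j−i}.
At t = 4 h (j=4): Q = (17.9/10)·14 + (12.8/10)·20 = 50.7 m³/s.

Q ≈ 50.7 m³/s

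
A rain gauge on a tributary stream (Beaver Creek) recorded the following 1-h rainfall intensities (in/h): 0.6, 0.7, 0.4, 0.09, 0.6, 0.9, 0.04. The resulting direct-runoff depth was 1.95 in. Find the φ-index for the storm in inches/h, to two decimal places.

φ ≈ 0.25 in/h

Only the 5 blocks with intensity above φ contribute runoff: 0.6, 0.7, 0.4, 0.6, 0.9 in/h.
Σ(I−φ)·Δt = d  ⇒  (0.6+0.7+0.4+0.6+0.9 − 5φ)·1 = 1.95
φ = (3.200 − 1.95/1) / 5 = 0.25 in/h.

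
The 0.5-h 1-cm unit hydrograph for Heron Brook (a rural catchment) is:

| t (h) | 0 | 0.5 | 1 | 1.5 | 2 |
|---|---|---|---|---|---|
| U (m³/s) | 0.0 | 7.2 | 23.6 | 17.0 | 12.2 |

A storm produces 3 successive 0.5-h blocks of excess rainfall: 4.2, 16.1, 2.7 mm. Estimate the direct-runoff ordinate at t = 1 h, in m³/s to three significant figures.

Q ≈ 21.5 m³/s

By discrete convolution, Q_j = Σ (P_i / 10 mm) · U_{j−i}.
At t = 1 h (j=2): Q = (4.2/10)·23.6 + (16.1/10)·7.2 + (2.7/10)·0.0 = 21.5 m³/s.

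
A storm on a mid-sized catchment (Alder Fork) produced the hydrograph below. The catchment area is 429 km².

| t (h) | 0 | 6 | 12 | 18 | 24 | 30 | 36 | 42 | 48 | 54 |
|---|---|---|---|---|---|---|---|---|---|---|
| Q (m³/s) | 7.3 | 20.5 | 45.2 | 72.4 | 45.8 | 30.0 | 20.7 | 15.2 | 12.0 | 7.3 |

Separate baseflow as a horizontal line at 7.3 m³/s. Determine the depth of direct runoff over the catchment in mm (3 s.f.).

d ≈ 10.2 mm

Direct runoff: 0.0, 13.2, 37.9, 65.1, 38.5, 22.7, 13.4, 7.9, 4.7, 0.0 m³/s; ΣQ_DR = 203.4 m³/s.
V = ΣQ_DR · Δt = 203.4 × 21600 s = 4.393 × 10^6 m³.
Over A = 429 km², depth = V / A = 10.2 mm.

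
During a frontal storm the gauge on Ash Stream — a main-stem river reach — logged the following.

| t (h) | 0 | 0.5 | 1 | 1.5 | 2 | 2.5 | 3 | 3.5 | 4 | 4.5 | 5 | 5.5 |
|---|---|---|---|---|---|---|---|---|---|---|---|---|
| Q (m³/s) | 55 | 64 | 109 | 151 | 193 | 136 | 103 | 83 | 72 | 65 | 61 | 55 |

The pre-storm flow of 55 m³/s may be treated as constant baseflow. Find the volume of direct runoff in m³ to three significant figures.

V ≈ 8.77 × 10^5 m³

Direct-runoff ordinates (Q − Q_b): 0.0, 9.0, 54.0, 96.0, 138.0, 81.0, 48.0, 28.0, 17.0, 10.0, 6.0, 0.0 m³/s.
ΣQ_DR = 487.0 m³/s.
With Δt = 0.5 h = 1800 s, V = ΣQ_DR · Δt = 487.0 × 1800 = 8.77 × 10^5 m³.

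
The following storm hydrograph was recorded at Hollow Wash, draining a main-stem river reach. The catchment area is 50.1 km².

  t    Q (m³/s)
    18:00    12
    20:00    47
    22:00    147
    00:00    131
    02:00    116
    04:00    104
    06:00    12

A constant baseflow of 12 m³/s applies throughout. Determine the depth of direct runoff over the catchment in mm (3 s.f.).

d ≈ 69.7 mm

Direct runoff: 0.0, 35.0, 135.0, 119.0, 104.0, 92.0, 0.0 m³/s; ΣQ_DR = 485.0 m³/s.
V = ΣQ_DR · Δt = 485.0 × 7200 s = 3.492 × 10^6 m³.
Over A = 50.1 km², depth = V / A = 69.7 mm.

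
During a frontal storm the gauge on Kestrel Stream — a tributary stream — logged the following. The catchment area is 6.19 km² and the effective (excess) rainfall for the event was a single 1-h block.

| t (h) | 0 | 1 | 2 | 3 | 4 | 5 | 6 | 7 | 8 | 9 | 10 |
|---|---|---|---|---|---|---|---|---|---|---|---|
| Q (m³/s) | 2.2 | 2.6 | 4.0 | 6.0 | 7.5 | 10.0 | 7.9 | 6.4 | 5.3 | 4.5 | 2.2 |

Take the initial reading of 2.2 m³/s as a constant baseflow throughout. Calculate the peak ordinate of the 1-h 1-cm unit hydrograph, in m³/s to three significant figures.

U_p ≈ 3.90 m³/s

Direct runoff: 0.0, 0.4, 1.8, 3.8, 5.3, 7.8, 5.7, 4.2, 3.1, 2.3, 0.0 m³/s; ΣQ_DR = 34.40 m³/s, peak = 7.8 m³/s.
Runoff depth d = ΣQ_DR·Δt / A = 34.40 × 3600 / (6.19 km²) = 20.01 mm.
The 1-cm UH is the DRH scaled by (10 mm)/d, so U_p = 7.8 × 10/20.01 = 3.90 m³/s.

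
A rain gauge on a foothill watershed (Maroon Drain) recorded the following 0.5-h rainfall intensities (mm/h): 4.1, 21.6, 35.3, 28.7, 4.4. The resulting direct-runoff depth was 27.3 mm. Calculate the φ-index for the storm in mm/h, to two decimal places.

Only the 3 blocks with intensity above φ contribute runoff: 21.6, 35.3, 28.7 mm/h.
Σ(I−φ)·Δt = d  ⇒  (21.6+35.3+28.7 − 3φ)·0.5 = 27.3
φ = (85.60 − 27.3/0.5) / 3 = 10.33 mm/h.

φ ≈ 10.33 mm/h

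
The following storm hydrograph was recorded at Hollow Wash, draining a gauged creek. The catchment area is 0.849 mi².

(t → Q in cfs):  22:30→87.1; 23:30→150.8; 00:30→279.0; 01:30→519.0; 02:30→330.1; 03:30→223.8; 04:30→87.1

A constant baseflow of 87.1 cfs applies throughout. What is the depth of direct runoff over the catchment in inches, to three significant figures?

Direct runoff: 0.0, 63.7, 191.9, 431.9, 243.0, 136.7, 0.0 cfs; ΣQ_DR = 1067 cfs.
V = ΣQ_DR · Δt = 1067 × 3600 s = 3.842 × 10^6 ft³.
Over A = 0.849 mi², depth = V / A = 1.95 in.

d ≈ 1.95 in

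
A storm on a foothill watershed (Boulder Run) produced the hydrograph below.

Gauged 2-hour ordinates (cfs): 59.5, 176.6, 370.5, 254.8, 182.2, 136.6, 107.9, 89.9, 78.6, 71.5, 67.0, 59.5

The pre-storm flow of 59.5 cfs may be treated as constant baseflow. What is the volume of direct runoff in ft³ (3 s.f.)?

Direct-runoff ordinates (Q − Q_b): 0.0, 117.1, 311.0, 195.3, 122.7, 77.1, 48.4, 30.4, 19.1, 12.0, 7.5, 0.0 cfs.
ΣQ_DR = 940.6 cfs.
With Δt = 2 h = 7200 s, V = ΣQ_DR · Δt = 940.6 × 7200 = 6.77 × 10^6 ft³.

V ≈ 6.77 × 10^6 ft³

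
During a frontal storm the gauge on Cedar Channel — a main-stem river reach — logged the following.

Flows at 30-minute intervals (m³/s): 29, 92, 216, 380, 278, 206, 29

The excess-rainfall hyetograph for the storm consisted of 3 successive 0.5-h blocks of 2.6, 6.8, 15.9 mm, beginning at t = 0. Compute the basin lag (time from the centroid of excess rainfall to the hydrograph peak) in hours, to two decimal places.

Centroid of excess rainfall: t_c = Σ P_i·t̄_i / ΣP_i = 1.0128 h (block centres at 0.25, 0.75, 1.25 h).
Hydrograph peak occurs at t = 1.5 h, so basin lag t_L = 1.5 − 1.0128 = 0.49 h.

t_L ≈ 0.49 h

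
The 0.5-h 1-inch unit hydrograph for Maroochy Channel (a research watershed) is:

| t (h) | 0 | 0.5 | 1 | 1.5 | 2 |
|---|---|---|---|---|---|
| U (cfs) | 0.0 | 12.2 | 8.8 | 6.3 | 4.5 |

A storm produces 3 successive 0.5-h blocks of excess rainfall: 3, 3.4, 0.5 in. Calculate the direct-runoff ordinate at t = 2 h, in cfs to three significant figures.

Q ≈ 39.3 cfs

By discrete convolution, Q_j = Σ (P_i / 1 in) · U_{j−i}.
At t = 2 h (j=4): Q = (3/1)·4.5 + (3.4/1)·6.3 + (0.5/1)·8.8 = 39.3 cfs.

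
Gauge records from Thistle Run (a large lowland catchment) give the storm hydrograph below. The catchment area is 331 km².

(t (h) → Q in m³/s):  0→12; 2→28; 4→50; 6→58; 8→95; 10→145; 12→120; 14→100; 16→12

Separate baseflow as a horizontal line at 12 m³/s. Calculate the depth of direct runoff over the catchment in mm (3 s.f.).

d ≈ 11.1 mm

Direct runoff: 0.0, 16.0, 38.0, 46.0, 83.0, 133.0, 108.0, 88.0, 0.0 m³/s; ΣQ_DR = 512.0 m³/s.
V = ΣQ_DR · Δt = 512.0 × 7200 s = 3.686 × 10^6 m³.
Over A = 331 km², depth = V / A = 11.1 mm.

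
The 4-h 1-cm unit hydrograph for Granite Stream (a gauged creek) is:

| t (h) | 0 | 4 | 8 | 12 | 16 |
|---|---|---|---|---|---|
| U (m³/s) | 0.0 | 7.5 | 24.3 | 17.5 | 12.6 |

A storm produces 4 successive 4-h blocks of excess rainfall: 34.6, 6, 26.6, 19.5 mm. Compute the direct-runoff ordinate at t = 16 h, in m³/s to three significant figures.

Q ≈ 133 m³/s

By discrete convolution, Q_j = Σ (P_i / 10 mm) · U_{j−i}.
At t = 16 h (j=4): Q = (34.6/10)·12.6 + (6/10)·17.5 + (26.6/10)·24.3 + (19.5/10)·7.5 = 133 m³/s.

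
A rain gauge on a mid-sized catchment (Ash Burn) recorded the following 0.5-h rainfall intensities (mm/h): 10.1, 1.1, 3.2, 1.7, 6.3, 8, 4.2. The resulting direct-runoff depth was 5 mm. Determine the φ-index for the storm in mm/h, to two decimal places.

φ ≈ 4.80 mm/h

Only the 3 blocks with intensity above φ contribute runoff: 10.1, 6.3, 8 mm/h.
Σ(I−φ)·Δt = d  ⇒  (10.1+6.3+8 − 3φ)·0.5 = 5
φ = (24.40 − 5/0.5) / 3 = 4.80 mm/h.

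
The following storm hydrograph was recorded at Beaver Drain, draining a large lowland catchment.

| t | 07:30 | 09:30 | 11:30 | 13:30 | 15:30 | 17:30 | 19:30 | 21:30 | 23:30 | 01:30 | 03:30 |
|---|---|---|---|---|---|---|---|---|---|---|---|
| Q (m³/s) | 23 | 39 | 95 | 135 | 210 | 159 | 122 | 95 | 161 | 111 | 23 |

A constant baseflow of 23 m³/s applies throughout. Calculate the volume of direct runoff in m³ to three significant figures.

Direct-runoff ordinates (Q − Q_b): 0.0, 16.0, 72.0, 112.0, 187.0, 136.0, 99.0, 72.0, 138.0, 88.0, 0.0 m³/s.
ΣQ_DR = 920.0 m³/s.
With Δt = 2 h = 7200 s, V = ΣQ_DR · Δt = 920.0 × 7200 = 6.62 × 10^6 m³.

V ≈ 6.62 × 10^6 m³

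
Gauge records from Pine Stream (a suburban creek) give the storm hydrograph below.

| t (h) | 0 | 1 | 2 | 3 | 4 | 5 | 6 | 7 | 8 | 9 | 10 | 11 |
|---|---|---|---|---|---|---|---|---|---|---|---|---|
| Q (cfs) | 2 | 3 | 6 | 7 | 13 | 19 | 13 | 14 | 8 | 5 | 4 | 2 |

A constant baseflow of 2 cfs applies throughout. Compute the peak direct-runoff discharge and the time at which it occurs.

Q_p = 17.0 cfs at t = 5 h

Subtracting baseflow gives direct-runoff ordinates: 0.0, 1.0, 4.0, 5.0, 11.0, 17.0, 11.0, 12.0, 6.0, 3.0, 2.0, 0.0 cfs.
The maximum is 17.0 cfs, occurring at the reading for t = 5 h.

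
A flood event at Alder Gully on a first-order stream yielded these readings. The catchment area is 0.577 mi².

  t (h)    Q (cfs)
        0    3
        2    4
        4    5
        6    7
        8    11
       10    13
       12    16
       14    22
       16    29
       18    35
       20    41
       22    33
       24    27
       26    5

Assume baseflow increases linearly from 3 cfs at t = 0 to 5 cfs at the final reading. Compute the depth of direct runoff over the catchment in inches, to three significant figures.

Direct runoff: 0.00, 0.85, 1.69, 3.54, 7.38, 9.23, 12.08, 17.92, 24.77, 30.62, 36.46, 28.31, 22.15, 0.00 cfs; ΣQ_DR = 195.0 cfs.
V = ΣQ_DR · Δt = 195.0 × 7200 s = 1.404 × 10^6 ft³.
Over A = 0.577 mi², depth = V / A = 1.05 in.

d ≈ 1.05 in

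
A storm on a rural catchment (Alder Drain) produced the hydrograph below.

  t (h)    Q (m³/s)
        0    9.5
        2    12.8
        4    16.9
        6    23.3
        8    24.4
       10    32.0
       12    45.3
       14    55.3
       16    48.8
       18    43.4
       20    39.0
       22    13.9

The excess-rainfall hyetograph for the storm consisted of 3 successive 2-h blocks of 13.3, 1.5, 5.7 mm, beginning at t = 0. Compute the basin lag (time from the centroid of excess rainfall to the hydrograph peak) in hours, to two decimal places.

t_L ≈ 11.74 h

Centroid of excess rainfall: t_c = Σ P_i·t̄_i / ΣP_i = 2.2585 h (block centres at 1, 3, 5 h).
Hydrograph peak occurs at t = 14 h, so basin lag t_L = 14 − 2.2585 = 11.74 h.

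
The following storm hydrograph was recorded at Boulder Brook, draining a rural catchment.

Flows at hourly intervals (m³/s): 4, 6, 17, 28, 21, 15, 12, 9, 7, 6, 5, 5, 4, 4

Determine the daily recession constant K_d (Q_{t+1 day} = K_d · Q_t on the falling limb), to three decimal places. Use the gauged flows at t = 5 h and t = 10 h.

Between t = 5 h and t = 10 h the flow falls from 15 to 5 m³/s over 5×1 h = 5 h.
Per-interval ratio K = (5/15)^(1/5) = 0.8027; K_d = K^(24/1) = 0.005.

K_d ≈ 0.005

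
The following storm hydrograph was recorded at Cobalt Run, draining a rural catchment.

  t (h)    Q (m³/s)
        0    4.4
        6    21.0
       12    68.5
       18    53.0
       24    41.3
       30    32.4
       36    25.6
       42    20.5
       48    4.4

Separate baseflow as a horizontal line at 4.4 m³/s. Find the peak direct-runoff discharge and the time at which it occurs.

Q_p = 64.1 m³/s at t = 12 h

Subtracting baseflow gives direct-runoff ordinates: 0.0, 16.6, 64.1, 48.6, 36.9, 28.0, 21.2, 16.1, 0.0 m³/s.
The maximum is 64.1 m³/s, occurring at the reading for t = 12 h.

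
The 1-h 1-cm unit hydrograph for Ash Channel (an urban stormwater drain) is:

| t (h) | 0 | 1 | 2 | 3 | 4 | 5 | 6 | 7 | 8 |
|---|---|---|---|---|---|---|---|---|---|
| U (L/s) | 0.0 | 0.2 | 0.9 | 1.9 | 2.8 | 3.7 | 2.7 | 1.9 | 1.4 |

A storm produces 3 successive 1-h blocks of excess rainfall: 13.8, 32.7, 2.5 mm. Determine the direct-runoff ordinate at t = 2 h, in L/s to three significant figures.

By discrete convolution, Q_j = Σ (P_i / 10 mm) · U_{j−i}.
At t = 2 h (j=2): Q = (13.8/10)·0.9 + (32.7/10)·0.2 + (2.5/10)·0.0 = 1.90 L/s.

Q ≈ 1.90 L/s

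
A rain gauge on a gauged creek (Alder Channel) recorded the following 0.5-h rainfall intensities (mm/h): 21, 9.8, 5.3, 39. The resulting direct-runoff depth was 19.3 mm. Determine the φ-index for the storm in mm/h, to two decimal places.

Only the 2 blocks with intensity above φ contribute runoff: 21, 39 mm/h.
Σ(I−φ)·Δt = d  ⇒  (21+39 − 2φ)·0.5 = 19.3
φ = (60.00 − 19.3/0.5) / 2 = 10.70 mm/h.

φ ≈ 10.70 mm/h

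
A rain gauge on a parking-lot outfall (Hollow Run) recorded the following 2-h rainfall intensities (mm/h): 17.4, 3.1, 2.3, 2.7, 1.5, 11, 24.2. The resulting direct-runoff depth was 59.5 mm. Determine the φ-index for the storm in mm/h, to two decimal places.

Only the 3 blocks with intensity above φ contribute runoff: 17.4, 11, 24.2 mm/h.
Σ(I−φ)·Δt = d  ⇒  (17.4+11+24.2 − 3φ)·2 = 59.5
φ = (52.60 − 59.5/2) / 3 = 7.62 mm/h.

φ ≈ 7.62 mm/h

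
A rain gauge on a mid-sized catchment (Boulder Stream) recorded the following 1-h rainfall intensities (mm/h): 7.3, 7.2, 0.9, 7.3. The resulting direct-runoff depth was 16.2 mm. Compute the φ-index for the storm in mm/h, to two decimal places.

Only the 3 blocks with intensity above φ contribute runoff: 7.3, 7.2, 7.3 mm/h.
Σ(I−φ)·Δt = d  ⇒  (7.3+7.2+7.3 − 3φ)·1 = 16.2
φ = (21.80 − 16.2/1) / 3 = 1.87 mm/h.

φ ≈ 1.87 mm/h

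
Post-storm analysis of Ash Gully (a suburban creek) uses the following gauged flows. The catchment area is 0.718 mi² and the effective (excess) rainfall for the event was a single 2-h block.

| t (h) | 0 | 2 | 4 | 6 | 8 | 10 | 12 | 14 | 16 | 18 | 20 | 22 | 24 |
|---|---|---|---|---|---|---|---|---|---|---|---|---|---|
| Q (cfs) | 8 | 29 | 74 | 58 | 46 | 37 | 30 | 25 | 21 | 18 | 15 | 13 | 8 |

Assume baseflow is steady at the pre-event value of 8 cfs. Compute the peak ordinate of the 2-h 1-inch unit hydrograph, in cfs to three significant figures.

Direct runoff: 0.0, 21.0, 66.0, 50.0, 38.0, 29.0, 22.0, 17.0, 13.0, 10.0, 7.0, 5.0, 0.0 cfs; ΣQ_DR = 278.0 cfs, peak = 66.0 cfs.
Runoff depth d = ΣQ_DR·Δt / A = 278.0 × 7200 / (0.718 mi²) = 1.200 in.
The 1-inch UH is the DRH scaled by (1 in)/d, so U_p = 66.0 × 1/1.200 = 55.0 cfs.

U_p ≈ 55.0 cfs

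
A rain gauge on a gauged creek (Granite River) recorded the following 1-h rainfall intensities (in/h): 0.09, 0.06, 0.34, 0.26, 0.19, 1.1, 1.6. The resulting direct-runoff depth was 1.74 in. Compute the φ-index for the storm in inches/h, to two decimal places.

φ ≈ 0.48 in/h

Only the 2 blocks with intensity above φ contribute runoff: 1.1, 1.6 in/h.
Σ(I−φ)·Δt = d  ⇒  (1.1+1.6 − 2φ)·1 = 1.74
φ = (2.700 − 1.74/1) / 2 = 0.48 in/h.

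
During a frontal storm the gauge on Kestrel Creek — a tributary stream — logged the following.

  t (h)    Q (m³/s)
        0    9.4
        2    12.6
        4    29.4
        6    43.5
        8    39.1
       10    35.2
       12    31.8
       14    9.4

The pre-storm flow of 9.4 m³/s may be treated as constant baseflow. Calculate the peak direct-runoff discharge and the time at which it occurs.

Q_p = 34.1 m³/s at t = 6 h

Subtracting baseflow gives direct-runoff ordinates: 0.0, 3.2, 20.0, 34.1, 29.7, 25.8, 22.4, 0.0 m³/s.
The maximum is 34.1 m³/s, occurring at the reading for t = 6 h.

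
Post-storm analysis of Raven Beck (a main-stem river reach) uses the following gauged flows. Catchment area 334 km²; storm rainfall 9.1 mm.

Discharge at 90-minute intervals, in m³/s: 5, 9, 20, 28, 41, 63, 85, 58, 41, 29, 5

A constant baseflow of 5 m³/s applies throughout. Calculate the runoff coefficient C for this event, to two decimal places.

C ≈ 0.58

ΣQ_DR = 329.0 m³/s; V = ΣQ_DR·Δt = 1.777 × 10^6 m³.
Runoff depth d = V / A = 5.319 mm.
C = d / P = 5.319 / 9.1 = 0.58.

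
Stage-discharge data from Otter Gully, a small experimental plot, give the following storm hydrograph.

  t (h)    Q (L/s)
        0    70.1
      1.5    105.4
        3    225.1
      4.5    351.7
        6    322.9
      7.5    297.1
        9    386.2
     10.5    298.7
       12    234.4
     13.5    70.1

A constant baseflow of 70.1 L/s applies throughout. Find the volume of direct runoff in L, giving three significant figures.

Direct-runoff ordinates (Q − Q_b): 0.0, 35.3, 155.0, 281.6, 252.8, 227.0, 316.1, 228.6, 164.3, 0.0 L/s.
ΣQ_DR = 1661 L/s.
With Δt = 1.5 h = 5400 s, V = ΣQ_DR · Δt = 1661 × 5400 = 8.97 × 10^6 L.

V ≈ 8.97 × 10^6 L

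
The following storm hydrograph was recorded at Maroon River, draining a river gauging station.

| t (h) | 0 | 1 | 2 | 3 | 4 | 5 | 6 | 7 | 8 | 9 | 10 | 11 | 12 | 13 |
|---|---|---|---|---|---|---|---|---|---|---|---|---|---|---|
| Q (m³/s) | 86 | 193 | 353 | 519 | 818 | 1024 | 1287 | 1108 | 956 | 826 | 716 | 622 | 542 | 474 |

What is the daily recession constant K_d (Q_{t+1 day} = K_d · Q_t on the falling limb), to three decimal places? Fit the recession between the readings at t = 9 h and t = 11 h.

K_d ≈ 0.033

Between t = 9 h and t = 11 h the flow falls from 826 to 622 m³/s over 2×1 h = 2 h.
Per-interval ratio K = (622/826)^(1/2) = 0.8678; K_d = K^(24/1) = 0.033.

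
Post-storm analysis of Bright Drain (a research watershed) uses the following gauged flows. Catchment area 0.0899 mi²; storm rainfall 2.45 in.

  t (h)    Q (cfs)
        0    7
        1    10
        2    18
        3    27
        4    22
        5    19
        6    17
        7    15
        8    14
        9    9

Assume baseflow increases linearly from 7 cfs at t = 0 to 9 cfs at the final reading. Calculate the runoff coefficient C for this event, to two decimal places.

ΣQ_DR = 78.00 cfs; V = ΣQ_DR·Δt = 2.808 × 10^5 ft³.
Runoff depth d = V / A = 1.344 in.
C = d / P = 1.344 / 2.45 = 0.55.

C ≈ 0.55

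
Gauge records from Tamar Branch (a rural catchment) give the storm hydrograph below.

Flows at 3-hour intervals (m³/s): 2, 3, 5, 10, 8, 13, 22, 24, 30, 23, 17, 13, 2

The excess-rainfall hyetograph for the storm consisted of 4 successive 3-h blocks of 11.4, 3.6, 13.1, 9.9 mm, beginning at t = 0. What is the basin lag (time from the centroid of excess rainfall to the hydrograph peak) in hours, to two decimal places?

Centroid of excess rainfall: t_c = Σ P_i·t̄_i / ΣP_i = 6.1974 h (block centres at 1.5, 4.5, 7.5, 10.5 h).
Hydrograph peak occurs at t = 24 h, so basin lag t_L = 24 − 6.1974 = 17.80 h.

t_L ≈ 17.80 h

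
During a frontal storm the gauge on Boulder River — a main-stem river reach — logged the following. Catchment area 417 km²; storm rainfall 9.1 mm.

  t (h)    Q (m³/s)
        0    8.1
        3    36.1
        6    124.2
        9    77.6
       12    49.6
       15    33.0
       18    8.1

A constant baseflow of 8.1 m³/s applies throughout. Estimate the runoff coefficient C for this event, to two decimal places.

ΣQ_DR = 280.0 m³/s; V = ΣQ_DR·Δt = 3.024 × 10^6 m³.
Runoff depth d = V / A = 7.252 mm.
C = d / P = 7.252 / 9.1 = 0.80.

C ≈ 0.80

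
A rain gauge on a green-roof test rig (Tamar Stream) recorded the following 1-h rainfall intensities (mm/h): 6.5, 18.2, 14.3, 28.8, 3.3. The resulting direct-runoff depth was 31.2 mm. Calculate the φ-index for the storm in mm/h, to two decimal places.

φ ≈ 10.03 mm/h

Only the 3 blocks with intensity above φ contribute runoff: 18.2, 14.3, 28.8 mm/h.
Σ(I−φ)·Δt = d  ⇒  (18.2+14.3+28.8 − 3φ)·1 = 31.2
φ = (61.30 − 31.2/1) / 3 = 10.03 mm/h.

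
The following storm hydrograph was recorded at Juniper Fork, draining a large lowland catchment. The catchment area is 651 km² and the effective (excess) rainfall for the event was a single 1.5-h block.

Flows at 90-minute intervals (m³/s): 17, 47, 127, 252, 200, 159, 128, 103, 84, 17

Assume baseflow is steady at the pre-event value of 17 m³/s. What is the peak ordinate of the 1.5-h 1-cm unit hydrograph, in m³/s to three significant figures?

Direct runoff: 0.0, 30.0, 110.0, 235.0, 183.0, 142.0, 111.0, 86.0, 67.0, 0.0 m³/s; ΣQ_DR = 964.0 m³/s, peak = 235.0 m³/s.
Runoff depth d = ΣQ_DR·Δt / A = 964.0 × 5400 / (651 km²) = 7.996 mm.
The 1-cm UH is the DRH scaled by (10 mm)/d, so U_p = 235.0 × 10/7.996 = 294 m³/s.

U_p ≈ 294 m³/s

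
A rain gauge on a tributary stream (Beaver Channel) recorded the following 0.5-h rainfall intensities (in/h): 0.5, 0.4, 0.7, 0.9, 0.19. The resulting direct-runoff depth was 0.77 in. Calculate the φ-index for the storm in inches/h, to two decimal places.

φ ≈ 0.24 in/h

Only the 4 blocks with intensity above φ contribute runoff: 0.5, 0.4, 0.7, 0.9 in/h.
Σ(I−φ)·Δt = d  ⇒  (0.5+0.4+0.7+0.9 − 4φ)·0.5 = 0.77
φ = (2.500 − 0.77/0.5) / 4 = 0.24 in/h.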